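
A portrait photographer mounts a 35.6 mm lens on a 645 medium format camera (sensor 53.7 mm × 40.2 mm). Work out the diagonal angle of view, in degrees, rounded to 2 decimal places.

Sensor diagonal = √(53.7² + 40.2²) = √4499.7300 ≈ 67.0800 mm.
Angle of view α = 2·arctan(d/2f) with d = 67.0800 mm and f = 35.6 mm.
d/2f = 0.94214; arctan(0.94214) ≈ 43.2934°, so α ≈ 86.5868°.

86.59°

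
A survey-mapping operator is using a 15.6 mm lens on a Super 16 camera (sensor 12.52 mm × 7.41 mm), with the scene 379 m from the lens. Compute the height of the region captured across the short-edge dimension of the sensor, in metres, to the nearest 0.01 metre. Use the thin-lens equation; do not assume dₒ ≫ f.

180.02 m

dₒ: 379 m = 379000 mm.
Similar triangles through the lens centre give W/dₒ = h/dᵢ; with 1/f = 1/dₒ + 1/dᵢ this gives W = h·(dₒ − f)/f.
W = 7.41 mm × (379000 − 15.6) / 15.6 = 7.41 × 24293.8718 ≈ 180017.590 mm = 180.018 m.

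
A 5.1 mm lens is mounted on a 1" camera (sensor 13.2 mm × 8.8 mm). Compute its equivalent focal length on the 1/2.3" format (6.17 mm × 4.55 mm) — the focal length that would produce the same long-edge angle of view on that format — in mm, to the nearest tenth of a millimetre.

2.4 mm

Equal angle of view means equal width/f ratio, so f₂ = f₁ · (width₂/width₁) = 5.1 × 6.17/13.2.
f₂ = 5.1 × 0.46742 ≈ 2.384 mm.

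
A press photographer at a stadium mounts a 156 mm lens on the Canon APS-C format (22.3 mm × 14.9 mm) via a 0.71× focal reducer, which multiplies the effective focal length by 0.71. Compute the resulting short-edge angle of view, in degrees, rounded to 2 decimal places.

7.70°

Effective focal length f = 156 × 0.71 = 110.76 mm.
α = 2·arctan(14.9 / (2 × 110.76)) = 2·arctan(0.06726) ≈ 7.6961°.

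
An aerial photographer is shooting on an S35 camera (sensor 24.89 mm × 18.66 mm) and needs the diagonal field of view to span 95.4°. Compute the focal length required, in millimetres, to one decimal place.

Sensor diagonal = √(24.89² + 18.66²) = √967.7077 ≈ 31.1080 mm.
From α = 2·arctan(d/2f) we get f = d / (2·tan(α/2)).
With d = 31.1080 mm and α/2 = 47.7°, tan(α/2) ≈ 1.09899, so f ≈ 31.1080 / 2.19797 ≈ 14.1531 mm.

14.2 mm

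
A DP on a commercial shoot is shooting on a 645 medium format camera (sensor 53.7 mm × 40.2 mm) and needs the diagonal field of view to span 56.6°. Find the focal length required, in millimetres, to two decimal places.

Sensor diagonal = √(53.7² + 40.2²) = √4499.7300 ≈ 67.0800 mm.
From α = 2·arctan(d/2f) we get f = d / (2·tan(α/2)).
With d = 67.0800 mm and α/2 = 28.3°, tan(α/2) ≈ 0.53844, so f ≈ 67.0800 / 1.07689 ≈ 62.2906 mm.

62.29 mm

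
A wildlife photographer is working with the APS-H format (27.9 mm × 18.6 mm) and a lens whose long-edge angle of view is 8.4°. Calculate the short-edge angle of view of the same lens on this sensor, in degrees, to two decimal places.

From the long-edge AOV: f = 27.9 / (2·tan(4.2°)) = 27.9 / 0.14687 ≈ 189.9629 mm.
Short-edge AOV = 2·arctan(18.6 / (2 × 189.9629)) = 2·arctan(0.04896) ≈ 5.6056°.

5.61°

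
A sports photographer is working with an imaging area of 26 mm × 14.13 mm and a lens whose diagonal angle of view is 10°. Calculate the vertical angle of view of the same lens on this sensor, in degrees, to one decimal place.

4.8°

Sensor diagonal = √(26² + 14.13²) = √875.6569 ≈ 29.5915 mm.
From the diagonal AOV: f = 29.5915 / (2·tan(5°)) = 29.5915 / 0.17498 ≈ 169.1162 mm.
Vertical AOV = 2·arctan(14.13 / (2 × 169.1162)) = 2·arctan(0.04178) ≈ 4.7844°.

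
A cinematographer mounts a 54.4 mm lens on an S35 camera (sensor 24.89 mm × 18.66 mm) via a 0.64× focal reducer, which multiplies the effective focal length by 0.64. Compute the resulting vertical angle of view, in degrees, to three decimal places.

30.003°

Effective focal length f = 54.4 × 0.64 = 34.816 mm.
α = 2·arctan(18.66 / (2 × 34.816)) = 2·arctan(0.26798) ≈ 30.0033°.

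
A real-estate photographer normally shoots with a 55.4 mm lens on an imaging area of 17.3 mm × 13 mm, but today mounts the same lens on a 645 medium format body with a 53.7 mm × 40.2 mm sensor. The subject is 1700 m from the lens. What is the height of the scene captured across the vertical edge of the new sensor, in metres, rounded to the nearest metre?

1234 m

The focal length stays 55.4 mm; the relevant sensor dimension is now h = 40.2 mm. Object distance dₒ = 1700 m = 1.7e+06 mm.
Thin-lens field height W = h·(dₒ − f)/f = 40.2 × (1.7e+06 − 55.4)/55.4 ≈ 1233533.807 mm = 1233.53 m.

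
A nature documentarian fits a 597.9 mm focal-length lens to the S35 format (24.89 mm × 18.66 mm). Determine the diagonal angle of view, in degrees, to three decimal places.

2.980°

Sensor diagonal = √(24.89² + 18.66²) = √967.7077 ≈ 31.1080 mm.
Angle of view α = 2·arctan(d/2f) with d = 31.1080 mm and f = 597.9 mm.
d/2f = 0.02601; arctan(0.02601) ≈ 1.4902°, so α ≈ 2.9804°.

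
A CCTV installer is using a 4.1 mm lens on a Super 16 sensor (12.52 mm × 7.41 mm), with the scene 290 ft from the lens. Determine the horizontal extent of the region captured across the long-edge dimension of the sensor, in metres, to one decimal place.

269.9 m

dₒ: 290 ft × 304.8 mm/ft = 88392.00 mm.
Similar triangles through the lens centre give W/dₒ = w/dᵢ; with 1/f = 1/dₒ + 1/dᵢ this gives W = w·(dₒ − f)/f.
W = 12.52 mm × (88392 − 4.1) / 4.1 = 12.52 × 21558.0237 ≈ 269906.457 mm = 269.906 m.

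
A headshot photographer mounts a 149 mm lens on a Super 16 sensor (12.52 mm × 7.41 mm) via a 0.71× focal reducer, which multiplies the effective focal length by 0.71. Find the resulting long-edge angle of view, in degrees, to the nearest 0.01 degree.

6.77°

Effective focal length f = 149 × 0.71 = 105.79 mm.
α = 2·arctan(12.52 / (2 × 105.79)) = 2·arctan(0.05917) ≈ 6.7729°.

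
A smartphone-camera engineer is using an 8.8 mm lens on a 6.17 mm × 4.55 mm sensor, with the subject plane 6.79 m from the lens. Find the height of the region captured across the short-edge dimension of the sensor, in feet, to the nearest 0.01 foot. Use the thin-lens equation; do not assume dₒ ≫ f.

dₒ: 6.79 m = 6790 mm.
Similar triangles through the lens centre give W/dₒ = h/dᵢ; with 1/f = 1/dₒ + 1/dᵢ this gives W = h·(dₒ − f)/f.
W = 4.55 mm × (6790 − 8.8) / 8.8 = 4.55 × 770.5909 ≈ 3506.189 mm = 3506.189/304.8 ft = 11.5032 ft.

11.50 ft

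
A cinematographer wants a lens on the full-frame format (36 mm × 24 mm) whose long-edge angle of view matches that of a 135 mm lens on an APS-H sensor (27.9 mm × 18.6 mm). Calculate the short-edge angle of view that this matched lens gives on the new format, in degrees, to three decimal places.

7.882°

Equal long-edge AOV ⇒ f₂ = f₁ · 36/27.9 = 135 × 1.29032 ≈ 174.1935 mm.
Short-edge AOV on the new format = 2·arctan(24 / (2 × 174.1935)) = 2·arctan(0.06889) ≈ 7.8816°.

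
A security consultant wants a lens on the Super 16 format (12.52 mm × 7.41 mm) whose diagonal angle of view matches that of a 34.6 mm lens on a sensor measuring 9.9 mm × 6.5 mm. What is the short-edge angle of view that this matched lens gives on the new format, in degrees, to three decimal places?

9.964°

Sensor diagonal = √(9.9² + 6.5²) = √140.2600 ≈ 11.8431 mm.
Sensor diagonal = √(12.52² + 7.41²) = √211.6585 ≈ 14.5485 mm.
Equal diagonal AOV ⇒ f₂ = f₁ · 14.5485/11.8431 = 34.6 × 1.22843 ≈ 42.5037 mm.
Short-edge AOV on the new format = 2·arctan(7.41 / (2 × 42.5037)) = 2·arctan(0.08717) ≈ 9.9636°.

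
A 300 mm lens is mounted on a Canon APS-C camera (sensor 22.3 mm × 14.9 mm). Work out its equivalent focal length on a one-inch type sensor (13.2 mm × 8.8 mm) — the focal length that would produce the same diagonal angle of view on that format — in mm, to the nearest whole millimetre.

177 mm

Sensor diagonal = √(22.3² + 14.9²) = √719.3000 ≈ 26.8198 mm.
Sensor diagonal = √(13.2² + 8.8²) = √251.6800 ≈ 15.8644 mm.
Equal angle of view means equal diagonal/f ratio, so f₂ = f₁ · (diagonal₂/diagonal₁) = 300 × 15.8644/26.8198.
f₂ = 300 × 0.59152 ≈ 177.456 mm.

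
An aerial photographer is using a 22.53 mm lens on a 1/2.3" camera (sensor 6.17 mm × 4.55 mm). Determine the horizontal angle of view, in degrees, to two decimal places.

Angle of view α = 2·arctan(w/2f) with w = 6.17 mm and f = 22.53 mm.
w/2f = 0.13693; arctan(0.13693) ≈ 7.7969°, so α ≈ 15.5939°.

15.59°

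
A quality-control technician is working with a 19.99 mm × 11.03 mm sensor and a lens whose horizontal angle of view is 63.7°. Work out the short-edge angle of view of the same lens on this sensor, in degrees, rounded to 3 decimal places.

37.842°

From the horizontal AOV: f = 19.99 / (2·tan(31.85°)) = 19.99 / 1.24247 ≈ 16.0889 mm.
Short-edge AOV = 2·arctan(11.03 / (2 × 16.0889)) = 2·arctan(0.34278) ≈ 37.8416°.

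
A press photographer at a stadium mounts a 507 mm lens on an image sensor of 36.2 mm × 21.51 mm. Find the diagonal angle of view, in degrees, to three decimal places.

4.756°

Sensor diagonal = √(36.2² + 21.51²) = √1773.1201 ≈ 42.1084 mm.
Angle of view α = 2·arctan(d/2f) with d = 42.1084 mm and f = 507 mm.
d/2f = 0.04153; arctan(0.04153) ≈ 2.3780°, so α ≈ 4.7559°.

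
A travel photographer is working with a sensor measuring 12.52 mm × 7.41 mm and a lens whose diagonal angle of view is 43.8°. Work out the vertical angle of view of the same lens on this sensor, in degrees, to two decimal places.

23.14°

Sensor diagonal = √(12.52² + 7.41²) = √211.6585 ≈ 14.5485 mm.
From the diagonal AOV: f = 14.5485 / (2·tan(21.9°)) = 14.5485 / 0.80399 ≈ 18.0953 mm.
Vertical AOV = 2·arctan(7.41 / (2 × 18.0953)) = 2·arctan(0.20475) ≈ 23.1427°.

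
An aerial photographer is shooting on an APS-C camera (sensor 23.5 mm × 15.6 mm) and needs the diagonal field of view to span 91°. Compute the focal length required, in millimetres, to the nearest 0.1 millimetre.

13.9 mm

Sensor diagonal = √(23.5² + 15.6²) = √795.6100 ≈ 28.2066 mm.
From α = 2·arctan(d/2f) we get f = d / (2·tan(α/2)).
With d = 28.2066 mm and α/2 = 45.5°, tan(α/2) ≈ 1.01761, so f ≈ 28.2066 / 2.03521 ≈ 13.8593 mm.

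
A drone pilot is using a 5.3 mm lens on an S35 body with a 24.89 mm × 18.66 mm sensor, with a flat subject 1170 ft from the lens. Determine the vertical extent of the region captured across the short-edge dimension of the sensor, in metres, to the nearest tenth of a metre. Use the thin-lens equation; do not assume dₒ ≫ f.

1255.5 m

dₒ: 1170 ft × 304.8 mm/ft = 356615.99 mm.
Similar triangles through the lens centre give W/dₒ = h/dᵢ; with 1/f = 1/dₒ + 1/dᵢ this gives W = h·(dₒ − f)/f.
W = 18.66 mm × (356616 − 5.3) / 5.3 = 18.66 × 67285.0356 ≈ 1255538.764 mm = 1255.54 m.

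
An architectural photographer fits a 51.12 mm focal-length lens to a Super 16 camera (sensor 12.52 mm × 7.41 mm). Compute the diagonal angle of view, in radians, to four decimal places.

0.2827 rad

Sensor diagonal = √(12.52² + 7.41²) = √211.6585 ≈ 14.5485 mm.
Angle of view α = 2·arctan(d/2f) with d = 14.5485 mm and f = 51.12 mm.
d/2f = 0.14230; arctan(0.14230) ≈ 0.1413 rad, so α ≈ 0.2827 rad.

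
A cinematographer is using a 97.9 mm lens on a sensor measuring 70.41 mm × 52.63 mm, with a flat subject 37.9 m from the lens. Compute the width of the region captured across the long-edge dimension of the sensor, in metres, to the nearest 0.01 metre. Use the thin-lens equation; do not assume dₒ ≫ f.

dₒ: 37.9 m = 37900 mm.
Similar triangles through the lens centre give W/dₒ = w/dᵢ; with 1/f = 1/dₒ + 1/dᵢ this gives W = w·(dₒ − f)/f.
W = 70.41 mm × (37900 − 97.9) / 97.9 = 70.41 × 386.1297 ≈ 27187.394 mm = 27.1874 m.

27.19 m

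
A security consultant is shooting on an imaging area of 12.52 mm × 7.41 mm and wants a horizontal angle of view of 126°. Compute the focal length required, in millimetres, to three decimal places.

3.190 mm

From α = 2·arctan(w/2f) we get f = w / (2·tan(α/2)).
With w = 12.52 mm and α/2 = 63°, tan(α/2) ≈ 1.96261, so f ≈ 12.52 / 3.92522 ≈ 3.1896 mm.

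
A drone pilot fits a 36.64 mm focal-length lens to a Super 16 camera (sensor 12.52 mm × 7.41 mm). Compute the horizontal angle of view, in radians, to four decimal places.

0.3384 rad

Angle of view α = 2·arctan(w/2f) with w = 12.52 mm and f = 36.64 mm.
w/2f = 0.17085; arctan(0.17085) ≈ 0.1692 rad, so α ≈ 0.3384 rad.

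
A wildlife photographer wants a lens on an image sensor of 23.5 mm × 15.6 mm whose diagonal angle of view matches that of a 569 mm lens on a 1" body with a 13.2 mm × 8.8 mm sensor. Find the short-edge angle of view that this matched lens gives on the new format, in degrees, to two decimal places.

0.88°

Sensor diagonal = √(13.2² + 8.8²) = √251.6800 ≈ 15.8644 mm.
Sensor diagonal = √(23.5² + 15.6²) = √795.6100 ≈ 28.2066 mm.
Equal diagonal AOV ⇒ f₂ = f₁ · 28.2066/15.8644 = 569 × 1.77798 ≈ 1011.6680 mm.
Short-edge AOV on the new format = 2·arctan(15.6 / (2 × 1011.6680)) = 2·arctan(0.00771) ≈ 0.8835°.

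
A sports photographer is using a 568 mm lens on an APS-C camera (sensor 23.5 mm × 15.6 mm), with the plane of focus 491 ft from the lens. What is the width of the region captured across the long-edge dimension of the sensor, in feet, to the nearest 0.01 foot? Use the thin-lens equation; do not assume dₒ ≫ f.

dₒ: 491 ft × 304.8 mm/ft = 149656.80 mm.
Similar triangles through the lens centre give W/dₒ = w/dᵢ; with 1/f = 1/dₒ + 1/dᵢ this gives W = w·(dₒ − f)/f.
W = 23.5 mm × (149657 − 568) / 568 = 23.5 × 262.4803 ≈ 6168.286 mm = 6168.286/304.8 ft = 20.2372 ft.

20.24 ft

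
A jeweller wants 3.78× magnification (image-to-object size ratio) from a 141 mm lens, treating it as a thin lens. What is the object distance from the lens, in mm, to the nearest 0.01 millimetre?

178.30 mm

With m = dᵢ/dₒ and 1/f = 1/dₒ + 1/dᵢ, substituting dᵢ = m·dₒ gives 1/f = (1 + 1/m)/dₒ, hence dₒ = f·(1 + 1/m).
dₒ = 141 × (1 + 1/3.78) = 141 × 1.26455 ≈ 178.302 mm.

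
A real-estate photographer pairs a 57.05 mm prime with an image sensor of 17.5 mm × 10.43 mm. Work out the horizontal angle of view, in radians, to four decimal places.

0.3044 rad

Angle of view α = 2·arctan(w/2f) with w = 17.5 mm and f = 57.05 mm.
w/2f = 0.15337; arctan(0.15337) ≈ 0.1522 rad, so α ≈ 0.3044 rad.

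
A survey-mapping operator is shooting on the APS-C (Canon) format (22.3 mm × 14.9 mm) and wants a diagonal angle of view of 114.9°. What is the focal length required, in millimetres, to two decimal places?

8.56 mm

Sensor diagonal = √(22.3² + 14.9²) = √719.3000 ≈ 26.8198 mm.
From α = 2·arctan(d/2f) we get f = d / (2·tan(α/2)).
With d = 26.8198 mm and α/2 = 57.45°, tan(α/2) ≈ 1.56667, so f ≈ 26.8198 / 3.13333 ≈ 8.5595 mm.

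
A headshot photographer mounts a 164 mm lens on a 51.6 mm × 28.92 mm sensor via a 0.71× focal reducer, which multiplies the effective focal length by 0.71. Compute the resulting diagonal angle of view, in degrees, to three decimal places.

28.504°

Effective focal length f = 164 × 0.71 = 116.44 mm.
Sensor diagonal = √(51.6² + 28.92²) = √3498.9264 ≈ 59.1517 mm.
α = 2·arctan(59.152 / (2 × 116.44)) = 2·arctan(0.25400) ≈ 28.5036°.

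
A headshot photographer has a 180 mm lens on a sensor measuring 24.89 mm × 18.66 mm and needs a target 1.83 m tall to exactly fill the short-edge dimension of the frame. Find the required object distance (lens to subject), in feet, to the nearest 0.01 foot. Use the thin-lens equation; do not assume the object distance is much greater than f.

W: 1.83 m = 1830 mm.
Magnification m = h/W = dᵢ/dₒ; combined with 1/f = 1/dₒ + 1/dᵢ this gives dₒ = f·(1 + W/h).
dₒ = 180 mm × (1 + 1830/18.66) = 180 × 99.0707 ≈ 17832.733 mm = 17832.733/304.8 ft = 58.5063 ft.

58.51 ft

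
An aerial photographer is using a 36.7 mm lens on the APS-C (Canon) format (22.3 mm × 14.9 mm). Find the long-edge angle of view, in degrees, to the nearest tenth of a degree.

Angle of view α = 2·arctan(w/2f) with w = 22.3 mm and f = 36.7 mm.
w/2f = 0.30381; arctan(0.30381) ≈ 16.8996°, so α ≈ 33.7991°.

33.8°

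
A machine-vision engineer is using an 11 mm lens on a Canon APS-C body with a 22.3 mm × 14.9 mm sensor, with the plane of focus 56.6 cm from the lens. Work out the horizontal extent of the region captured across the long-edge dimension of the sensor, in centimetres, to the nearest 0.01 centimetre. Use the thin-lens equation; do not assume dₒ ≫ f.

dₒ: 56.6 cm = 566 mm.
Similar triangles through the lens centre give W/dₒ = w/dᵢ; with 1/f = 1/dₒ + 1/dᵢ this gives W = w·(dₒ − f)/f.
W = 22.3 mm × (566 − 11) / 11 = 22.3 × 50.4545 ≈ 1125.136 mm = 112.514 cm.

112.51 cm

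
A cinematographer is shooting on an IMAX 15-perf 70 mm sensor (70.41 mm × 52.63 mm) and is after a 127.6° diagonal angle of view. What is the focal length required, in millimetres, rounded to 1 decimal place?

21.6 mm

Sensor diagonal = √(70.41² + 52.63²) = √7727.4850 ≈ 87.9061 mm.
From α = 2·arctan(d/2f) we get f = d / (2·tan(α/2)).
With d = 87.9061 mm and α/2 = 63.8°, tan(α/2) ≈ 2.03227, so f ≈ 87.9061 / 4.06454 ≈ 21.6276 mm.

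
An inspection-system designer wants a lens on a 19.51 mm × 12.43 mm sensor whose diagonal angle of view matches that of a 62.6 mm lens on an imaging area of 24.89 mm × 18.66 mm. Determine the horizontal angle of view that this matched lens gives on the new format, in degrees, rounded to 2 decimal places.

Sensor diagonal = √(24.89² + 18.66²) = √967.7077 ≈ 31.1080 mm.
Sensor diagonal = √(19.51² + 12.43²) = √535.1450 ≈ 23.1332 mm.
Equal diagonal AOV ⇒ f₂ = f₁ · 23.1332/31.1080 = 62.6 × 0.74364 ≈ 46.5520 mm.
Horizontal AOV on the new format = 2·arctan(19.51 / (2 × 46.5520)) = 2·arctan(0.20955) ≈ 23.6703°.

23.67°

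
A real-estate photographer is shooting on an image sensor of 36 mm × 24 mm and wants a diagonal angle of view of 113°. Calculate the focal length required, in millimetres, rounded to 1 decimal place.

Sensor diagonal = √(36² + 24²) = √1872.0000 ≈ 43.2666 mm.
From α = 2·arctan(d/2f) we get f = d / (2·tan(α/2)).
With d = 43.2666 mm and α/2 = 56.5°, tan(α/2) ≈ 1.51084, so f ≈ 43.2666 / 3.02167 ≈ 14.3188 mm.

14.3 mm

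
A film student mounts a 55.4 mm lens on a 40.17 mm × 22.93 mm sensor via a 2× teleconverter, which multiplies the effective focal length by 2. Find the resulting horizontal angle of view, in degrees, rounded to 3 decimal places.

20.549°

Effective focal length f = 55.4 × 2 = 110.8 mm.
α = 2·arctan(40.17 / (2 × 110.8)) = 2·arctan(0.18127) ≈ 20.5492°.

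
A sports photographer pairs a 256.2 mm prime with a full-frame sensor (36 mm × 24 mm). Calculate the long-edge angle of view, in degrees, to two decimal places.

8.04°

Angle of view α = 2·arctan(w/2f) with w = 36 mm and f = 256.2 mm.
w/2f = 0.07026; arctan(0.07026) ≈ 4.0189°, so α ≈ 8.0377°.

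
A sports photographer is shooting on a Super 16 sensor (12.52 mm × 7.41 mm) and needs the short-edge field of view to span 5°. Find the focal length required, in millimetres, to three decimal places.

84.858 mm

From α = 2·arctan(h/2f) we get f = h / (2·tan(α/2)).
With h = 7.41 mm and α/2 = 2.5°, tan(α/2) ≈ 0.04366, so f ≈ 7.41 / 0.08732 ≈ 84.8585 mm.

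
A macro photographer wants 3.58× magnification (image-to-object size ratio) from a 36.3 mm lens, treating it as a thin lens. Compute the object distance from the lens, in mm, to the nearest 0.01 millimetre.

With m = dᵢ/dₒ and 1/f = 1/dₒ + 1/dᵢ, substituting dᵢ = m·dₒ gives 1/f = (1 + 1/m)/dₒ, hence dₒ = f·(1 + 1/m).
dₒ = 36.3 × (1 + 1/3.58) = 36.3 × 1.27933 ≈ 46.440 mm.

46.44 mm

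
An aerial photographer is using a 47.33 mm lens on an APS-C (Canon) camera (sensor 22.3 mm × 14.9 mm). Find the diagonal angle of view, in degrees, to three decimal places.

31.638°

Sensor diagonal = √(22.3² + 14.9²) = √719.3000 ≈ 26.8198 mm.
Angle of view α = 2·arctan(d/2f) with d = 26.8198 mm and f = 47.33 mm.
d/2f = 0.28333; arctan(0.28333) ≈ 15.8189°, so α ≈ 31.6378°.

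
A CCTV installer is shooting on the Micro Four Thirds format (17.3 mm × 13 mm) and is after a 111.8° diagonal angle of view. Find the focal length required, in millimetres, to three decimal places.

Sensor diagonal = √(17.3² + 13²) = √468.2900 ≈ 21.6400 mm.
From α = 2·arctan(d/2f) we get f = d / (2·tan(α/2)).
With d = 21.6400 mm and α/2 = 55.9°, tan(α/2) ≈ 1.47699, so f ≈ 21.6400 / 2.95399 ≈ 7.3257 mm.

7.326 mm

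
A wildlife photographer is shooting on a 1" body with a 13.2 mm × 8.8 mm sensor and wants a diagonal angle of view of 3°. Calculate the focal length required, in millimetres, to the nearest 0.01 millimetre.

Sensor diagonal = √(13.2² + 8.8²) = √251.6800 ≈ 15.8644 mm.
From α = 2·arctan(d/2f) we get f = d / (2·tan(α/2)).
With d = 15.8644 mm and α/2 = 1.5°, tan(α/2) ≈ 0.02619, so f ≈ 15.8644 / 0.05237 ≈ 302.9190 mm.

302.92 mm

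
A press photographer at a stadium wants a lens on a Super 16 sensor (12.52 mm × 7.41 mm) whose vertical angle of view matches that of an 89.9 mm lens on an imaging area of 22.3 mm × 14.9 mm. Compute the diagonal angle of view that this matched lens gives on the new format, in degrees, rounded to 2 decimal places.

Equal vertical AOV ⇒ f₂ = f₁ · 7.41/14.9 = 89.9 × 0.49732 ≈ 44.7087 mm.
Sensor diagonal = √(12.52² + 7.41²) = √211.6585 ≈ 14.5485 mm.
Diagonal AOV on the new format = 2·arctan(14.5485 / (2 × 44.7087)) = 2·arctan(0.16270) ≈ 18.4825°.

18.48°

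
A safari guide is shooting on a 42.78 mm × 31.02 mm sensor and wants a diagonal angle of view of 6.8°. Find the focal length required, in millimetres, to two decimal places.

444.72 mm

Sensor diagonal = √(42.78² + 31.02²) = √2792.3688 ≈ 52.8429 mm.
From α = 2·arctan(d/2f) we get f = d / (2·tan(α/2)).
With d = 52.8429 mm and α/2 = 3.4°, tan(α/2) ≈ 0.05941, so f ≈ 52.8429 / 0.11882 ≈ 444.7233 mm.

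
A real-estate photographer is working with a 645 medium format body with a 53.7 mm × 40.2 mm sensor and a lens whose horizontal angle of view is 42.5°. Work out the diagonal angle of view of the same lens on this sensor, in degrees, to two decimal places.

51.82°

From the horizontal AOV: f = 53.7 / (2·tan(21.25°)) = 53.7 / 0.77776 ≈ 69.0447 mm.
Sensor diagonal = √(53.7² + 40.2²) = √4499.7300 ≈ 67.0800 mm.
Diagonal AOV = 2·arctan(67.0800 / (2 × 69.0447)) = 2·arctan(0.48577) ≈ 51.8184°.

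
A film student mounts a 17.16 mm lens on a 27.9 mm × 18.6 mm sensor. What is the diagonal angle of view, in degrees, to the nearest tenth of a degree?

88.7°

Sensor diagonal = √(27.9² + 18.6²) = √1124.3700 ≈ 33.5316 mm.
Angle of view α = 2·arctan(d/2f) with d = 33.5316 mm and f = 17.16 mm.
d/2f = 0.97703; arctan(0.97703) ≈ 44.3343°, so α ≈ 88.6686°.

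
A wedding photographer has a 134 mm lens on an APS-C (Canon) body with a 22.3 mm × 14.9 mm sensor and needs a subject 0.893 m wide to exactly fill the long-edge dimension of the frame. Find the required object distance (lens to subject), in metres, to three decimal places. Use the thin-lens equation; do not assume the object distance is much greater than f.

W: 0.893 m = 893 mm.
Magnification m = w/W = dᵢ/dₒ; combined with 1/f = 1/dₒ + 1/dᵢ this gives dₒ = f·(1 + W/w).
dₒ = 134 mm × (1 + 893/22.3) = 134 × 41.0448 ≈ 5500.009 mm = 5.50001 m.

5.500 m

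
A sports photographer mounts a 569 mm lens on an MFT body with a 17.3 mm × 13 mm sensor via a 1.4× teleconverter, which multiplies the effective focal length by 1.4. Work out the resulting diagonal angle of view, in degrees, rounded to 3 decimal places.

1.556°

Effective focal length f = 569 × 1.4 = 796.6 mm.
Sensor diagonal = √(17.3² + 13²) = √468.2900 ≈ 21.6400 mm.
α = 2·arctan(21.640 / (2 × 796.6)) = 2·arctan(0.01358) ≈ 1.5564°.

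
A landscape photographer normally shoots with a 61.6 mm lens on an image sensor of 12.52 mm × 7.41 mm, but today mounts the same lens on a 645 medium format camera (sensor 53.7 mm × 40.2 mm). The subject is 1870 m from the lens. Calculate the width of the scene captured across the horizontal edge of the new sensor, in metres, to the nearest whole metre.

The focal length stays 61.6 mm; the relevant sensor dimension is now w = 53.7 mm. Object distance dₒ = 1870 m = 1.87e+06 mm.
Thin-lens field width W = w·(dₒ − f)/f = 53.7 × (1.87e+06 − 61.6)/61.6 ≈ 1630124.871 mm = 1630.12 m.

1630 m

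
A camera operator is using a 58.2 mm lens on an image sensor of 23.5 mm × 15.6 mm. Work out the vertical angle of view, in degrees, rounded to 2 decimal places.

Angle of view α = 2·arctan(h/2f) with h = 15.6 mm and f = 58.2 mm.
h/2f = 0.13402; arctan(0.13402) ≈ 7.6333°, so α ≈ 15.2667°.

15.27°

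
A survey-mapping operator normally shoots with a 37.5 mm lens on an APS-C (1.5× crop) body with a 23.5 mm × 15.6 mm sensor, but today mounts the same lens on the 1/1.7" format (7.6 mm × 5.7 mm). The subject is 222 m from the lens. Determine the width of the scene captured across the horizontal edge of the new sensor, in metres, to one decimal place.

The focal length stays 37.5 mm; the relevant sensor dimension is now w = 7.6 mm. Object distance dₒ = 222 m = 222000 mm.
Thin-lens field width W = w·(dₒ − f)/f = 7.6 × (222000 − 37.5)/37.5 ≈ 44984.400 mm = 44.9844 m.

45.0 m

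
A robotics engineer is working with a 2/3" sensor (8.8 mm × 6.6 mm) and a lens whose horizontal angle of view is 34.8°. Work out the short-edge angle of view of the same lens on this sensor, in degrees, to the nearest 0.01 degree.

26.45°

From the horizontal AOV: f = 8.8 / (2·tan(17.4°)) = 8.8 / 0.62676 ≈ 14.0404 mm.
Short-edge AOV = 2·arctan(6.6 / (2 × 14.0404)) = 2·arctan(0.23504) ≈ 26.4530°.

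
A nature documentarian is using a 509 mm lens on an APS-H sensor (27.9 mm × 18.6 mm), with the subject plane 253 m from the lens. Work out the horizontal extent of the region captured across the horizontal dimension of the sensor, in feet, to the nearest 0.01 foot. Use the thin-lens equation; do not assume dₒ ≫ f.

45.41 ft

dₒ: 253 m = 253000 mm.
Similar triangles through the lens centre give W/dₒ = w/dᵢ; with 1/f = 1/dₒ + 1/dᵢ this gives W = w·(dₒ − f)/f.
W = 27.9 mm × (253000 − 509) / 509 = 27.9 × 496.0530 ≈ 13839.880 mm = 13839.880/304.8 ft = 45.4064 ft.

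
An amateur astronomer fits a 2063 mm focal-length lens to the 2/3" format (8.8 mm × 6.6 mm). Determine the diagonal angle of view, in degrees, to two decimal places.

0.31°

Sensor diagonal = √(8.8² + 6.6²) = √121.0000 ≈ 11.0000 mm.
Angle of view α = 2·arctan(d/2f) with d = 11.0000 mm and f = 2063 mm.
d/2f = 0.00267; arctan(0.00267) ≈ 0.1528°, so α ≈ 0.3055°.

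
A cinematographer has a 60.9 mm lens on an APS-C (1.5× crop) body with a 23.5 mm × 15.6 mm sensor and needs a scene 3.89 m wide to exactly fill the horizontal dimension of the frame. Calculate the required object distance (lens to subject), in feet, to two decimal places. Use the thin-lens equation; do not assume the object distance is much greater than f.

W: 3.89 m = 3890 mm.
Magnification m = w/W = dᵢ/dₒ; combined with 1/f = 1/dₒ + 1/dᵢ this gives dₒ = f·(1 + W/w).
dₒ = 60.9 mm × (1 + 3890/23.5) = 60.9 × 166.5319 ≈ 10141.794 mm = 10141.794/304.8 ft = 33.2736 ft.

33.27 ft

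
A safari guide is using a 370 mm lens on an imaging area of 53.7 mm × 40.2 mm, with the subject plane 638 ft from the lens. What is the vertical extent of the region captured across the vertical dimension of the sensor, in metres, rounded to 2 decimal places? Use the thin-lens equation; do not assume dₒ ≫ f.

21.09 m

dₒ: 638 ft × 304.8 mm/ft = 194462.39 mm.
Similar triangles through the lens centre give W/dₒ = h/dᵢ; with 1/f = 1/dₒ + 1/dᵢ this gives W = h·(dₒ − f)/f.
W = 40.2 mm × (194462 − 370) / 370 = 40.2 × 524.5740 ≈ 21087.876 mm = 21.0879 m.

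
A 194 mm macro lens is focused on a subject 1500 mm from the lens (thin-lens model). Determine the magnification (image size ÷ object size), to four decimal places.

Thin lens: 1/f = 1/dₒ + 1/dᵢ → 1/dᵢ = 1/194 − 1/1500 = 0.0044880 mm⁻¹, so dᵢ ≈ 222.8178 mm.
Magnification m = dᵢ/dₒ = 222.8178/1500 ≈ 0.14855.

0.1485×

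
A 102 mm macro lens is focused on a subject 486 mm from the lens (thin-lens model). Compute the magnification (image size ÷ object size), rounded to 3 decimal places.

Thin lens: 1/f = 1/dₒ + 1/dᵢ → 1/dᵢ = 1/102 − 1/486 = 0.0077463 mm⁻¹, so dᵢ ≈ 129.0938 mm.
Magnification m = dᵢ/dₒ = 129.0938/486 ≈ 0.26562.

0.266×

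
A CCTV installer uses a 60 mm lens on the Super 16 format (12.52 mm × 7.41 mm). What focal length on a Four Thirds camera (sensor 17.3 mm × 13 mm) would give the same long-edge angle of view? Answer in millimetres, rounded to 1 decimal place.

82.9 mm

Equal angle of view means equal width/f ratio, so f₂ = f₁ · (width₂/width₁) = 60 × 17.3/12.52.
f₂ = 60 × 1.38179 ≈ 82.907 mm.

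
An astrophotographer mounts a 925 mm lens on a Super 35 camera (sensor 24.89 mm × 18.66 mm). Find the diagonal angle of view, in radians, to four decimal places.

0.0336 rad

Sensor diagonal = √(24.89² + 18.66²) = √967.7077 ≈ 31.1080 mm.
Angle of view α = 2·arctan(d/2f) with d = 31.1080 mm and f = 925 mm.
d/2f = 0.01682; arctan(0.01682) ≈ 0.0168 rad, so α ≈ 0.0336 rad.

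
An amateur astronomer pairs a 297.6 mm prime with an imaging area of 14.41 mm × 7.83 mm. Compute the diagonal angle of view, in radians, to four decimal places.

Sensor diagonal = √(14.41² + 7.83²) = √268.9570 ≈ 16.3999 mm.
Angle of view α = 2·arctan(d/2f) with d = 16.3999 mm and f = 297.6 mm.
d/2f = 0.02755; arctan(0.02755) ≈ 0.0275 rad, so α ≈ 0.0551 rad.

0.0551 rad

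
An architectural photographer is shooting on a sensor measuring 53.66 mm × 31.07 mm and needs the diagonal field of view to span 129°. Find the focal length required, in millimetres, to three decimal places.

14.788 mm

Sensor diagonal = √(53.66² + 31.07²) = √3844.7405 ≈ 62.0060 mm.
From α = 2·arctan(d/2f) we get f = d / (2·tan(α/2)).
With d = 62.0060 mm and α/2 = 64.5°, tan(α/2) ≈ 2.09654, so f ≈ 62.0060 / 4.19309 ≈ 14.7877 mm.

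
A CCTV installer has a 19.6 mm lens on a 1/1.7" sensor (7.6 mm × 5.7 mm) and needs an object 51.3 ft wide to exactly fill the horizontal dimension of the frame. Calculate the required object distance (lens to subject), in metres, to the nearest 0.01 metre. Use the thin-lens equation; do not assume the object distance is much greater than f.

W: 51.3 ft × 304.8 mm/ft = 15636.24 mm.
Magnification m = w/W = dᵢ/dₒ; combined with 1/f = 1/dₒ + 1/dᵢ this gives dₒ = f·(1 + W/w).
dₒ = 19.6 mm × (1 + 15636.2/7.6) = 19.6 × 2058.3999 ≈ 40344.639 mm = 40.3446 m.

40.34 m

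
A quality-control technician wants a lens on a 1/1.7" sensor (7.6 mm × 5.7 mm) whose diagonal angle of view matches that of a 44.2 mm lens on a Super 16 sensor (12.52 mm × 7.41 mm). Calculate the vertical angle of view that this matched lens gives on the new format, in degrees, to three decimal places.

Sensor diagonal = √(12.52² + 7.41²) = √211.6585 ≈ 14.5485 mm.
Sensor diagonal = √(7.6² + 5.7²) = √90.2500 ≈ 9.5000 mm.
Equal diagonal AOV ⇒ f₂ = f₁ · 9.5000/14.5485 = 44.2 × 0.65299 ≈ 28.8621 mm.
Vertical AOV on the new format = 2·arctan(5.7 / (2 × 28.8621)) = 2·arctan(0.09875) ≈ 11.2788°.

11.279°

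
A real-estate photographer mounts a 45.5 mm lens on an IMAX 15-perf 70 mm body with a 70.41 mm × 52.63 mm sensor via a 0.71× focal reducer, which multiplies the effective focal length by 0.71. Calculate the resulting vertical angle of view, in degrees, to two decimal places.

Effective focal length f = 45.5 × 0.71 = 32.305 mm.
α = 2·arctan(52.63 / (2 × 32.305)) = 2·arctan(0.81458) ≈ 78.3311°.

78.33°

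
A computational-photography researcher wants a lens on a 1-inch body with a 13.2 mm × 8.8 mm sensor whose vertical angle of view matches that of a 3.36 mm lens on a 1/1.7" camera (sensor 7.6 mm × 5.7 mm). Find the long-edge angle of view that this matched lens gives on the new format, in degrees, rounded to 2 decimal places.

103.67°

Equal vertical AOV ⇒ f₂ = f₁ · 8.8/5.7 = 3.36 × 1.54386 ≈ 5.1874 mm.
Long-edge AOV on the new format = 2·arctan(13.2 / (2 × 5.1874)) = 2·arctan(1.27232) ≈ 103.6678°.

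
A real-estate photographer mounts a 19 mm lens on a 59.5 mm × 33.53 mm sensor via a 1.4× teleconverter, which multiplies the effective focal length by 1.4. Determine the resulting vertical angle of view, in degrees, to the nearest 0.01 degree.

64.44°

Effective focal length f = 19 × 1.4 = 26.6 mm.
α = 2·arctan(33.53 / (2 × 26.6)) = 2·arctan(0.63026) ≈ 64.4434°.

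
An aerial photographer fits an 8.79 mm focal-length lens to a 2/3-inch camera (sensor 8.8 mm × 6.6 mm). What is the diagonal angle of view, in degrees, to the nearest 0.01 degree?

Sensor diagonal = √(8.8² + 6.6²) = √121.0000 ≈ 11.0000 mm.
Angle of view α = 2·arctan(d/2f) with d = 11.0000 mm and f = 8.79 mm.
d/2f = 0.62571; arctan(0.62571) ≈ 32.0347°, so α ≈ 64.0693°.

64.07°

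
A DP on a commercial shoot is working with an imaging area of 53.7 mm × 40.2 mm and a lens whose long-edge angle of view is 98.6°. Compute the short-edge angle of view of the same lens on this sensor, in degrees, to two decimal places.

82.07°

From the long-edge AOV: f = 53.7 / (2·tan(49.3°)) = 53.7 / 2.32521 ≈ 23.0946 mm.
Short-edge AOV = 2·arctan(40.2 / (2 × 23.0946)) = 2·arctan(0.87033) ≈ 82.0682°.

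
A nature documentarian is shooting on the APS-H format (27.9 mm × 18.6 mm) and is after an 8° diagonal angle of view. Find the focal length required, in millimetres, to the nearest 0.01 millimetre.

Sensor diagonal = √(27.9² + 18.6²) = √1124.3700 ≈ 33.5316 mm.
From α = 2·arctan(d/2f) we get f = d / (2·tan(α/2)).
With d = 33.5316 mm and α/2 = 4°, tan(α/2) ≈ 0.06993, so f ≈ 33.5316 / 0.13985 ≈ 239.7623 mm.

239.76 mm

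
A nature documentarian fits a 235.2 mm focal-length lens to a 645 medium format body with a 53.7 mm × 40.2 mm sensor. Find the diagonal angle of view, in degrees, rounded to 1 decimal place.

Sensor diagonal = √(53.7² + 40.2²) = √4499.7300 ≈ 67.0800 mm.
Angle of view α = 2·arctan(d/2f) with d = 67.0800 mm and f = 235.2 mm.
d/2f = 0.14260; arctan(0.14260) ≈ 8.1158°, so α ≈ 16.2316°.

16.2°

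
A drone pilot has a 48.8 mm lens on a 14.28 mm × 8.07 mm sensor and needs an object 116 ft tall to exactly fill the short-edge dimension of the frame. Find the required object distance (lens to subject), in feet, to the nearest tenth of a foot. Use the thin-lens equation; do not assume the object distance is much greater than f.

701.6 ft

W: 116 ft × 304.8 mm/ft = 35356.80 mm.
Magnification m = h/W = dᵢ/dₒ; combined with 1/f = 1/dₒ + 1/dᵢ this gives dₒ = f·(1 + W/h).
dₒ = 48.8 mm × (1 + 35356.8/8.07) = 48.8 × 4382.2638 ≈ 213854.473 mm = 213854.473/304.8 ft = 701.622 ft.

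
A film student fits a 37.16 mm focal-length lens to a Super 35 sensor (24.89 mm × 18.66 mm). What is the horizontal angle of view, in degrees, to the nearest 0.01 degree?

37.03°

Angle of view α = 2·arctan(w/2f) with w = 24.89 mm and f = 37.16 mm.
w/2f = 0.33490; arctan(0.33490) ≈ 18.5159°, so α ≈ 37.0317°.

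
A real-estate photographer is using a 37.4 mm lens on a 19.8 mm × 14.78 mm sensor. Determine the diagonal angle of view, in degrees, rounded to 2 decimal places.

36.56°

Sensor diagonal = √(19.8² + 14.78²) = √610.4884 ≈ 24.7081 mm.
Angle of view α = 2·arctan(d/2f) with d = 24.7081 mm and f = 37.4 mm.
d/2f = 0.33032; arctan(0.33032) ≈ 18.2795°, so α ≈ 36.5590°.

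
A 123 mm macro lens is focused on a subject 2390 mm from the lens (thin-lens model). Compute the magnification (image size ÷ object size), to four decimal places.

Thin lens: 1/f = 1/dₒ + 1/dᵢ → 1/dᵢ = 1/123 − 1/2390 = 0.0077117 mm⁻¹, so dᵢ ≈ 129.6736 mm.
Magnification m = dᵢ/dₒ = 129.6736/2390 ≈ 0.05426.

0.0543×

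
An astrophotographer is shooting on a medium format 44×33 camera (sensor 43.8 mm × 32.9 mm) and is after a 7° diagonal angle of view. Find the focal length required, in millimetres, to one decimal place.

Sensor diagonal = √(43.8² + 32.9²) = √3000.8500 ≈ 54.7800 mm.
From α = 2·arctan(d/2f) we get f = d / (2·tan(α/2)).
With d = 54.7800 mm and α/2 = 3.5°, tan(α/2) ≈ 0.06116, so f ≈ 54.7800 / 0.12233 ≈ 447.8227 mm.

447.8 mm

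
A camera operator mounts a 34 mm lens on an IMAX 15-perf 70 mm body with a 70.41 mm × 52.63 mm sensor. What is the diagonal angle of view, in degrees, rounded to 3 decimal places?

104.552°

Sensor diagonal = √(70.41² + 52.63²) = √7727.4850 ≈ 87.9061 mm.
Angle of view α = 2·arctan(d/2f) with d = 87.9061 mm and f = 34 mm.
d/2f = 1.29274; arctan(1.29274) ≈ 52.2762°, so α ≈ 104.5523°.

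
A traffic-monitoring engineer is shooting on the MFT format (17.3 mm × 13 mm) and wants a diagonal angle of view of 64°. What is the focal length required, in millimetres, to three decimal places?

17.316 mm

Sensor diagonal = √(17.3² + 13²) = √468.2900 ≈ 21.6400 mm.
From α = 2·arctan(d/2f) we get f = d / (2·tan(α/2)).
With d = 21.6400 mm and α/2 = 32°, tan(α/2) ≈ 0.62487, so f ≈ 21.6400 / 1.24974 ≈ 17.3156 mm.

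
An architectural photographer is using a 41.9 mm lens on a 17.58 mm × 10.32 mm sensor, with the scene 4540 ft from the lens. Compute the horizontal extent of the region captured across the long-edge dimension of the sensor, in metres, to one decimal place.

580.6 m

dₒ: 4540 ft × 304.8 mm/ft = 1383791.96 mm.
Similar triangles through the lens centre give W/dₒ = w/dᵢ; with 1/f = 1/dₒ + 1/dᵢ this gives W = w·(dₒ − f)/f.
W = 17.58 mm × (1.38379e+06 − 41.9) / 41.9 = 17.58 × 33025.0610 ≈ 580580.572 mm = 580.581 m.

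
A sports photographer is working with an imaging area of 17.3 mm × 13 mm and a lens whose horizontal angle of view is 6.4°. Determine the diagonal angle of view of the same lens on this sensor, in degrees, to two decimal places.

From the horizontal AOV: f = 17.3 / (2·tan(3.2°)) = 17.3 / 0.11182 ≈ 154.7166 mm.
Sensor diagonal = √(17.3² + 13²) = √468.2900 ≈ 21.6400 mm.
Diagonal AOV = 2·arctan(21.6400 / (2 × 154.7166)) = 2·arctan(0.06993) ≈ 8.0009°.

8.00°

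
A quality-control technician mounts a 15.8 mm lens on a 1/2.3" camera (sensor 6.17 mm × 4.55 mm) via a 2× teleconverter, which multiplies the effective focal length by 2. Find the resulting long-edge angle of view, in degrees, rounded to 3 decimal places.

Effective focal length f = 15.8 × 2 = 31.6 mm.
α = 2·arctan(6.17 / (2 × 31.6)) = 2·arctan(0.09763) ≈ 11.1518°.

11.152°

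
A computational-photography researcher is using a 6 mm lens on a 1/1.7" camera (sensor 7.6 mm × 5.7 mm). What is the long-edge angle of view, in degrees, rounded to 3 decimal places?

Angle of view α = 2·arctan(w/2f) with w = 7.6 mm and f = 6 mm.
w/2f = 0.63333; arctan(0.63333) ≈ 32.3474°, so α ≈ 64.6949°.

64.695°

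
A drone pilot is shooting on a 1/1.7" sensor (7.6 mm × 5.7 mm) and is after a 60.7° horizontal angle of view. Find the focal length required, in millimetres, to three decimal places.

6.490 mm

From α = 2·arctan(w/2f) we get f = w / (2·tan(α/2)).
With w = 7.6 mm and α/2 = 30.35°, tan(α/2) ≈ 0.58552, so f ≈ 7.6 / 1.17105 ≈ 6.4899 mm.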